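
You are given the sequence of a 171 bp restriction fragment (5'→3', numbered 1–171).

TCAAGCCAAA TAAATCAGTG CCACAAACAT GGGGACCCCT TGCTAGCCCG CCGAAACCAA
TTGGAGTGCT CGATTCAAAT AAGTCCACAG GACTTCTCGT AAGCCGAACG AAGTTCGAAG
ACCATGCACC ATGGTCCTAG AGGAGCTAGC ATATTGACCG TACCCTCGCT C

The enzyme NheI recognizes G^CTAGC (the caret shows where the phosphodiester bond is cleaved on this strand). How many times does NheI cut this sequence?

GCTAGC occurs starting at positions 42, 145.
NheI cuts at 2 sites.

2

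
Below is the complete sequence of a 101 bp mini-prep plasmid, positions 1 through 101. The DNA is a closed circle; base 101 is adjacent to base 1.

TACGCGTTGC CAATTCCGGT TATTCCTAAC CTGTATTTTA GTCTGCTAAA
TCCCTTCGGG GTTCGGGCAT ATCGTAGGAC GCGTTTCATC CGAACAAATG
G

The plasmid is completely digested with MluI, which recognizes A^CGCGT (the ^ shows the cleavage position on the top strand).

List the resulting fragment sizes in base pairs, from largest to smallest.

77, 24 bp

MluI sites (ACGCGT) start at positions 2, 79.
MluI cuts after the first base of each site, so after positions 2, 79.
Circular molecule, 2 cuts → 2 fragments:
  3–79 → 77 bp
  80–101 then 1–2 → 22 + 2 = 24 bp
Sorted largest to smallest: 77, 24 bp.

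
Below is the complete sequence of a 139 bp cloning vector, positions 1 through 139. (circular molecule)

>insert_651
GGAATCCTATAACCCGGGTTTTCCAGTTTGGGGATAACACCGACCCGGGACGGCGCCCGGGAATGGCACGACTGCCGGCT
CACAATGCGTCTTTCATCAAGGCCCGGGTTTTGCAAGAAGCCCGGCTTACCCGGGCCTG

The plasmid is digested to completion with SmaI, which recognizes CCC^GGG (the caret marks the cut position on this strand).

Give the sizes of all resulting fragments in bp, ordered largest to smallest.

SmaI sites (CCCGGG) start at positions 13, 44, 56, 103, 130.
SmaI cuts after base 3 of each site, so after positions 15, 46, 58, 105, 132.
Circular molecule, 5 cuts → 5 fragments:
  16–46 → 31 bp
  47–58 → 12 bp
  59–105 → 47 bp
  106–132 → 27 bp
  133–139 then 1–15 → 7 + 15 = 22 bp
Sorted largest to smallest: 47, 31, 27, 22, 12 bp.

47, 31, 27, 22, 12 bp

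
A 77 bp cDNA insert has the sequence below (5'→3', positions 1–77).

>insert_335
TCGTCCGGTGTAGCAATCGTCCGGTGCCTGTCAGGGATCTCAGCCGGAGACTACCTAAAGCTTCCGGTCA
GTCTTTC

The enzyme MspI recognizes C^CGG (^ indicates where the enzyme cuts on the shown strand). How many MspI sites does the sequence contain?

4

CCGG occurs starting at positions 5, 21, 44, 64.
MspI cuts at 4 sites.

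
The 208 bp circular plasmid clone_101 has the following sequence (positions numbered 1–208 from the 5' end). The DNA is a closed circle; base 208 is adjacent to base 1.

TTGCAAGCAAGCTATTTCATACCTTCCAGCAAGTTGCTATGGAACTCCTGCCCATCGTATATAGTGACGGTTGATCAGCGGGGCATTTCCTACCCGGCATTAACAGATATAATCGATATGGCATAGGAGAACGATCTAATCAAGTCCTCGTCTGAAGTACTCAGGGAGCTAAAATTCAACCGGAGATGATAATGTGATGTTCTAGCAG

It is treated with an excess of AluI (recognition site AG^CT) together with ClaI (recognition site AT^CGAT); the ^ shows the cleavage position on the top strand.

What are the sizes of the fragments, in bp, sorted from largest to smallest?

AluI sites (AGCT) start at positions 10, 167.
AluI cuts after base 2 of each site, so after positions 11, 168.
The ClaI site (ATCGAT) starts at position 112.
ClaI cuts after base 2 of each site, so after position 113.
Combined cut positions: 11, 113, 168.
Circular molecule, 3 cuts → 3 fragments:
  12–113 → 102 bp
  114–168 → 55 bp
  169–208 then 1–11 → 40 + 11 = 51 bp
Sorted largest to smallest: 102, 55, 51 bp.

102, 55, 51 bp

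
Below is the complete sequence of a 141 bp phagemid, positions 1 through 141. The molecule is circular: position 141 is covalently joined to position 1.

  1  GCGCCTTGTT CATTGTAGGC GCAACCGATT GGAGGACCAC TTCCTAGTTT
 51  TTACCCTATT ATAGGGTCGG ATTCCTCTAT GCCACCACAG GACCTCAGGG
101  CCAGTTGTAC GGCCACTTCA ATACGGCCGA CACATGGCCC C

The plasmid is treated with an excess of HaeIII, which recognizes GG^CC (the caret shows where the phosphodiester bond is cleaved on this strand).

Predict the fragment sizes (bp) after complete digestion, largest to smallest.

HaeIII sites (GGCC) start at positions 99, 111, 125, 136.
HaeIII cuts after base 2 of each site, so after positions 100, 112, 126, 137.
Circular molecule, 4 cuts → 4 fragments:
  101–112 → 12 bp
  113–126 → 14 bp
  127–137 → 11 bp
  138–141 then 1–100 → 4 + 100 = 104 bp
Sorted largest to smallest: 104, 14, 12, 11 bp.

104, 14, 12, 11 bp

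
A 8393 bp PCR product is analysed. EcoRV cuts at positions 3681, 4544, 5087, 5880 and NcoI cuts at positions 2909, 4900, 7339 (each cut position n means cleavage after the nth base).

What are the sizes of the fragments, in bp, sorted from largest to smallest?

2909, 1459, 1054, 863, 793, 772, 356, 187 bp

Combined cut positions (sorted): 2909, 3681, 4544, 4900, 5087, 5880, 7339.
Linear molecule, 7 cuts → 8 fragments:
  2909 − 0 = 2909 bp
  3681 − 2909 = 772 bp
  4544 − 3681 = 863 bp
  4900 − 4544 = 356 bp
  5087 − 4900 = 187 bp
  5880 − 5087 = 793 bp
  7339 − 5880 = 1459 bp
  8393 − 7339 = 1054 bp
Sorted largest to smallest: 2909, 1459, 1054, 863, 793, 772, 356, 187 bp.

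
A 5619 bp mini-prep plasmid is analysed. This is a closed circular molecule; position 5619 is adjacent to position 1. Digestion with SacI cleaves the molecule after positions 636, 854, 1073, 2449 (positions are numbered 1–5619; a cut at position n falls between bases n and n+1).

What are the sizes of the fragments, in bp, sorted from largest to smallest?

Circular molecule, 4 cuts → 4 fragments:
  854 − 636 = 218 bp
  1073 − 854 = 219 bp
  2449 − 1073 = 1376 bp
  wrap: 5619 − 2449 + 636 = 3806 bp
Sorted largest to smallest: 3806, 1376, 219, 218 bp.

3806, 1376, 219, 218 bp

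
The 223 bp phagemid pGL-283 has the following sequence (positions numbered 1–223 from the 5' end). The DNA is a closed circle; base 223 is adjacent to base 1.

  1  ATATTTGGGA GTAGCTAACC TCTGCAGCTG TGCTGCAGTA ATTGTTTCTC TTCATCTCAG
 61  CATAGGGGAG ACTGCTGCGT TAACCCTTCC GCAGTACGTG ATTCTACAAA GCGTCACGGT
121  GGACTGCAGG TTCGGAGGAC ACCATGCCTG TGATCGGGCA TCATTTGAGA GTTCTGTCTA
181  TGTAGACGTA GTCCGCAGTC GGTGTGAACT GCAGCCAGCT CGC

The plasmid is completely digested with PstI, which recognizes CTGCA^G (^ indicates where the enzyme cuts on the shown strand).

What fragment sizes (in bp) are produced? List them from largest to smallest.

91, 85, 36, 11 bp

PstI sites (CTGCAG) start at positions 22, 33, 124, 209.
PstI cuts after base 5 of each site (before the last base), so after positions 26, 37, 128, 213.
Circular molecule, 4 cuts → 4 fragments:
  27–37 → 11 bp
  38–128 → 91 bp
  129–213 → 85 bp
  214–223 then 1–26 → 10 + 26 = 36 bp
Sorted largest to smallest: 91, 85, 36, 11 bp.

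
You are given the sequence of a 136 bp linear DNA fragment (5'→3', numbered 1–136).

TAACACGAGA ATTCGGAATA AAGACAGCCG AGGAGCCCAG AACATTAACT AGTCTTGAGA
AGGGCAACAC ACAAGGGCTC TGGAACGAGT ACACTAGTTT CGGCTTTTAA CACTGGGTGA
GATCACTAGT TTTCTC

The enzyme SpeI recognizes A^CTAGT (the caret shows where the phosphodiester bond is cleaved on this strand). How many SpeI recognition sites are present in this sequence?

3

ACTAGT occurs starting at positions 48, 93, 125.
SpeI cuts at 3 sites.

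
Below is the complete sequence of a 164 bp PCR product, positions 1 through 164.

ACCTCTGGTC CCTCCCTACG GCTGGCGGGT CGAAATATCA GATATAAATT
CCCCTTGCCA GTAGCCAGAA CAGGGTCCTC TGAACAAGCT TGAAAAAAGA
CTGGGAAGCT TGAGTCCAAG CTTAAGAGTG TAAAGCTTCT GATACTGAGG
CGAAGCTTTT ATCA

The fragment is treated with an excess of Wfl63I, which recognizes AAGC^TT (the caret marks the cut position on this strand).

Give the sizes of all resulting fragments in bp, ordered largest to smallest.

Wfl63I sites (AAGCTT) start at positions 86, 106, 118, 133, 153.
Wfl63I cuts after base 4 of each site, so after positions 89, 109, 121, 136, 156.
Linear molecule, 5 cuts → 6 fragments:
  1–89 → 89 bp
  90–109 → 20 bp
  110–121 → 12 bp
  122–136 → 15 bp
  137–156 → 20 bp
  157–164 → 8 bp
Sorted largest to smallest: 89, 20, 20, 15, 12, 8 bp.

89, 20, 20, 15, 12, 8 bp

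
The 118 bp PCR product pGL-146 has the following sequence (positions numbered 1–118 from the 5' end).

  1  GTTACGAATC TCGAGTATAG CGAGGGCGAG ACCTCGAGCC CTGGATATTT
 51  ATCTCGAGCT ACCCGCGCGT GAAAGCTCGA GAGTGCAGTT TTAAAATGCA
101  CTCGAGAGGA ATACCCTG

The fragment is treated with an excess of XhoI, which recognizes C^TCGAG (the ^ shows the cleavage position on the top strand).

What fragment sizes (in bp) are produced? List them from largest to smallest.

XhoI sites (CTCGAG) start at positions 10, 33, 53, 76, 101.
XhoI cuts after the first base of each site, so after positions 10, 33, 53, 76, 101.
Linear molecule, 5 cuts → 6 fragments:
  1–10 → 10 bp
  11–33 → 23 bp
  34–53 → 20 bp
  54–76 → 23 bp
  77–101 → 25 bp
  102–118 → 17 bp
Sorted largest to smallest: 25, 23, 23, 20, 17, 10 bp.

25, 23, 23, 20, 17, 10 bp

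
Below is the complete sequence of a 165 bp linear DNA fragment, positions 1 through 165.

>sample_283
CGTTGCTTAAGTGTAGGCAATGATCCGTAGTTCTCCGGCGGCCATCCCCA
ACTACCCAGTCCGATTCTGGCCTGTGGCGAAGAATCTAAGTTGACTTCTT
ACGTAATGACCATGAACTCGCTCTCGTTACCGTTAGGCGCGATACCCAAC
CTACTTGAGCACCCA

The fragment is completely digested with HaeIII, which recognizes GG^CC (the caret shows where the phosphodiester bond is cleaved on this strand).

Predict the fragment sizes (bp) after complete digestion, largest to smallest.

HaeIII sites (GGCC) start at positions 40, 69.
HaeIII cuts after base 2 of each site, so after positions 41, 70.
Linear molecule, 2 cuts → 3 fragments:
  1–41 → 41 bp
  42–70 → 29 bp
  71–165 → 95 bp
Sorted largest to smallest: 95, 41, 29 bp.

95, 41, 29 bp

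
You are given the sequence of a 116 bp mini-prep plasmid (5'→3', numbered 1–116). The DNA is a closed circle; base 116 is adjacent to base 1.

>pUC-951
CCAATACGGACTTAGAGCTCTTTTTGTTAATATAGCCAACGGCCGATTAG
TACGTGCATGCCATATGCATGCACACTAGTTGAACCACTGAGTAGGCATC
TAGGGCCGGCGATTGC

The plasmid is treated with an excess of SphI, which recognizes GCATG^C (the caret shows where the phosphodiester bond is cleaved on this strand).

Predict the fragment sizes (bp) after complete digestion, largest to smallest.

SphI sites (GCATGC) start at positions 56, 67.
SphI cuts after base 5 of each site (before the last base), so after positions 60, 71.
Circular molecule, 2 cuts → 2 fragments:
  61–71 → 11 bp
  72–116 then 1–60 → 45 + 60 = 105 bp
Sorted largest to smallest: 105, 11 bp.

105, 11 bp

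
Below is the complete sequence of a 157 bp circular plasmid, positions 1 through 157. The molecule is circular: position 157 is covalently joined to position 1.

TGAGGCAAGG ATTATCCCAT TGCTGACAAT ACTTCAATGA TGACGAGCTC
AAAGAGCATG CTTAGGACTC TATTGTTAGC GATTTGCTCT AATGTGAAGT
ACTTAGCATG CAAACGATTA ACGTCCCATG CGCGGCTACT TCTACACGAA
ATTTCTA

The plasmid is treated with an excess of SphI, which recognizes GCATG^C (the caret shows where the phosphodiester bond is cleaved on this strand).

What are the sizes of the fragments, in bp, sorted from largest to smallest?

SphI sites (GCATGC) start at positions 56, 106.
SphI cuts after base 5 of each site (before the last base), so after positions 60, 110.
Circular molecule, 2 cuts → 2 fragments:
  61–110 → 50 bp
  111–157 then 1–60 → 47 + 60 = 107 bp
Sorted largest to smallest: 107, 50 bp.

107, 50 bp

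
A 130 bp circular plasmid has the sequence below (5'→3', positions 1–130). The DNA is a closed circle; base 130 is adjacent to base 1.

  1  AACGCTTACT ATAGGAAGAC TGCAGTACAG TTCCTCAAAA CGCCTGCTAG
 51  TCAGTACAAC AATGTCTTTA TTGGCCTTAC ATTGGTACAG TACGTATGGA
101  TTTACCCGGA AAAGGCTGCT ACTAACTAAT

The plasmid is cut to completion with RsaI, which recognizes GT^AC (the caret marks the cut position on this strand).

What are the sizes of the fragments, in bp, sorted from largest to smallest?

RsaI sites (GTAC) start at positions 25, 54, 85, 90.
RsaI cuts after base 2 of each site, so after positions 26, 55, 86, 91.
Circular molecule, 4 cuts → 4 fragments:
  27–55 → 29 bp
  56–86 → 31 bp
  87–91 → 5 bp
  92–130 then 1–26 → 39 + 26 = 65 bp
Sorted largest to smallest: 65, 31, 29, 5 bp.

65, 31, 29, 5 bp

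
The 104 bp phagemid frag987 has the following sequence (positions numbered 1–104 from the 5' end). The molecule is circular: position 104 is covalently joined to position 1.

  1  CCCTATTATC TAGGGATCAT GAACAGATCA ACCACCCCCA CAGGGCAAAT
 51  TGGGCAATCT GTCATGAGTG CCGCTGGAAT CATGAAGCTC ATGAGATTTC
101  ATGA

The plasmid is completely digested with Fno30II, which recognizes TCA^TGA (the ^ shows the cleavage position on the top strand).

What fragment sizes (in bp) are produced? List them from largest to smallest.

45, 22, 18, 10, 9 bp

Fno30II sites (TCATGA) start at positions 17, 62, 80, 89, 99.
Fno30II cuts after base 3 of each site, so after positions 19, 64, 82, 91, 101.
Circular molecule, 5 cuts → 5 fragments:
  20–64 → 45 bp
  65–82 → 18 bp
  83–91 → 9 bp
  92–101 → 10 bp
  102–104 then 1–19 → 3 + 19 = 22 bp
Sorted largest to smallest: 45, 22, 18, 10, 9 bp.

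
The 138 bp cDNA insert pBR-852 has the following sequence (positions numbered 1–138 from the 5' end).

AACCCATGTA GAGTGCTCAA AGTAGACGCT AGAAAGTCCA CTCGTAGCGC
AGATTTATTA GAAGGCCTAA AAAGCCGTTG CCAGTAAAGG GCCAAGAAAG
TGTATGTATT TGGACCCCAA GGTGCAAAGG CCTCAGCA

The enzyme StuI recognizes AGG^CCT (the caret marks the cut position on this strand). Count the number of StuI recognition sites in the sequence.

AGGCCT occurs starting at positions 63, 128.
StuI cuts at 2 sites.

2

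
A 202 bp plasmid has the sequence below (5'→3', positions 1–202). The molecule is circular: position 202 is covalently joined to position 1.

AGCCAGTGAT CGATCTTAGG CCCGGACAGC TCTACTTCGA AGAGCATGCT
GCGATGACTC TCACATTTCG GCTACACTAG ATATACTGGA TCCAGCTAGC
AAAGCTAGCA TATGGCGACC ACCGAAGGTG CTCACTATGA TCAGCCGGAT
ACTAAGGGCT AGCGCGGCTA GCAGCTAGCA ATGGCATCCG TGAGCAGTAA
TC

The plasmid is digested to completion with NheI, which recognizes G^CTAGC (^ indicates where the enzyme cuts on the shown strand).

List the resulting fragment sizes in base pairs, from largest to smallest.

123, 54, 9, 9, 7 bp

NheI sites (GCTAGC) start at positions 95, 104, 158, 167, 174.
NheI cuts after the first base of each site, so after positions 95, 104, 158, 167, 174.
Circular molecule, 5 cuts → 5 fragments:
  96–104 → 9 bp
  105–158 → 54 bp
  159–167 → 9 bp
  168–174 → 7 bp
  175–202 then 1–95 → 28 + 95 = 123 bp
Sorted largest to smallest: 123, 54, 9, 9, 7 bp.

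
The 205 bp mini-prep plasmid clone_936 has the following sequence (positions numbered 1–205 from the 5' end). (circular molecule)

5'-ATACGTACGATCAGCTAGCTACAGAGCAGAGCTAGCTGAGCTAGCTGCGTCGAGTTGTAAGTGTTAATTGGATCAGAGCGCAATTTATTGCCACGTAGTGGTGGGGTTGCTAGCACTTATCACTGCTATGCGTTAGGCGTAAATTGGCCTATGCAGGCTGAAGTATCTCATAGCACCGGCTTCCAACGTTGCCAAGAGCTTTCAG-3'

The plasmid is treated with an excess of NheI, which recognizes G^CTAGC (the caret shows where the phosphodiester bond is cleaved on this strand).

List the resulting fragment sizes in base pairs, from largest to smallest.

NheI sites (GCTAGC) start at positions 14, 31, 40, 109.
NheI cuts after the first base of each site, so after positions 14, 31, 40, 109.
Circular molecule, 4 cuts → 4 fragments:
  15–31 → 17 bp
  32–40 → 9 bp
  41–109 → 69 bp
  110–205 then 1–14 → 96 + 14 = 110 bp
Sorted largest to smallest: 110, 69, 17, 9 bp.

110, 69, 17, 9 bp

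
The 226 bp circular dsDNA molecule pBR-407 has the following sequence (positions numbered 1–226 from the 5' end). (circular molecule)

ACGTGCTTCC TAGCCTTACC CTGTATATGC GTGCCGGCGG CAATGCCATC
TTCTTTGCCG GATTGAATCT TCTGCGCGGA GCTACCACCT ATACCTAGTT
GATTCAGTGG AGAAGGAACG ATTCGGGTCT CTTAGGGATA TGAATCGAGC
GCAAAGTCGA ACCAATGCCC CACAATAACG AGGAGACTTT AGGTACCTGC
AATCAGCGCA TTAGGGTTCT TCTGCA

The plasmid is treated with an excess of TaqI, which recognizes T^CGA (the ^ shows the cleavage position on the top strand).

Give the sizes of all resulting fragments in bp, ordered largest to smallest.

214, 12 bp

TaqI sites (TCGA) start at positions 145, 157.
TaqI cuts after the first base of each site, so after positions 145, 157.
Circular molecule, 2 cuts → 2 fragments:
  146–157 → 12 bp
  158–226 then 1–145 → 69 + 145 = 214 bp
Sorted largest to smallest: 214, 12 bp.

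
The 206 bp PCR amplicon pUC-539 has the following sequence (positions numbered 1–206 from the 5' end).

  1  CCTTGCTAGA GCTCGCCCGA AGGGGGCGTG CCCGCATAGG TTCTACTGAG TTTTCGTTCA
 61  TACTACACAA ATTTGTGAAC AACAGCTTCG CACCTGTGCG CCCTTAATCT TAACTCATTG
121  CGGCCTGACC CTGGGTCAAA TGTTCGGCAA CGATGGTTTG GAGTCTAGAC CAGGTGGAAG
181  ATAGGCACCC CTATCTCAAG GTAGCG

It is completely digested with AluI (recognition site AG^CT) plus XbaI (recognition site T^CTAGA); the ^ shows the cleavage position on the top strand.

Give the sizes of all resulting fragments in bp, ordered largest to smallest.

79, 74, 42, 11 bp

AluI sites (AGCT) start at positions 10, 84.
AluI cuts after base 2 of each site, so after positions 11, 85.
The XbaI site (TCTAGA) starts at position 164.
XbaI cuts after the first base of each site, so after position 164.
Combined cut positions: 11, 85, 164.
Linear molecule, 3 cuts → 4 fragments:
  1–11 → 11 bp
  12–85 → 74 bp
  86–164 → 79 bp
  165–206 → 42 bp
Sorted largest to smallest: 79, 74, 42, 11 bp.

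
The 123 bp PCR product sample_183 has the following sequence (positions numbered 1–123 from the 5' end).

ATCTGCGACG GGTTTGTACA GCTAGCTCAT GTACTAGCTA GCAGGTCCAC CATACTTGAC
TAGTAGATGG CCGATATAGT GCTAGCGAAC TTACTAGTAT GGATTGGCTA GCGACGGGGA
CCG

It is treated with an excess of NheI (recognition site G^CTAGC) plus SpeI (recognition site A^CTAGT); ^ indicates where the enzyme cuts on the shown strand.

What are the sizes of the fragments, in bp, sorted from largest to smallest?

NheI sites (GCTAGC) start at positions 21, 37, 81, 107.
NheI cuts after the first base of each site, so after positions 21, 37, 81, 107.
SpeI sites (ACTAGT) start at positions 59, 93.
SpeI cuts after the first base of each site, so after positions 59, 93.
Combined cut positions: 21, 37, 59, 81, 93, 107.
Linear molecule, 6 cuts → 7 fragments:
  1–21 → 21 bp
  22–37 → 16 bp
  38–59 → 22 bp
  60–81 → 22 bp
  82–93 → 12 bp
  94–107 → 14 bp
  108–123 → 16 bp
Sorted largest to smallest: 22, 22, 21, 16, 16, 14, 12 bp.

22, 22, 21, 16, 16, 14, 12 bp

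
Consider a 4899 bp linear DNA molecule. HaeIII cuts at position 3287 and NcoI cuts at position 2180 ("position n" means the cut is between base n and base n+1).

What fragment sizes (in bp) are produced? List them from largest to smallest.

2180, 1612, 1107 bp

Combined cut positions (sorted): 2180, 3287.
Linear molecule, 2 cuts → 3 fragments:
  2180 − 0 = 2180 bp
  3287 − 2180 = 1107 bp
  4899 − 3287 = 1612 bp
Sorted largest to smallest: 2180, 1612, 1107 bp.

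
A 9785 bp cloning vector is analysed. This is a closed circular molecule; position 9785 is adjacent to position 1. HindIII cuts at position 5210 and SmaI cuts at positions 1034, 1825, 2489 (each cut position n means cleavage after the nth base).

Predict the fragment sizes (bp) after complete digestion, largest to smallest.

Combined cut positions (sorted): 1034, 1825, 2489, 5210.
Circular molecule, 4 cuts → 4 fragments:
  1825 − 1034 = 791 bp
  2489 − 1825 = 664 bp
  5210 − 2489 = 2721 bp
  wrap: 9785 − 5210 + 1034 = 5609 bp
Sorted largest to smallest: 5609, 2721, 791, 664 bp.

5609, 2721, 791, 664 bp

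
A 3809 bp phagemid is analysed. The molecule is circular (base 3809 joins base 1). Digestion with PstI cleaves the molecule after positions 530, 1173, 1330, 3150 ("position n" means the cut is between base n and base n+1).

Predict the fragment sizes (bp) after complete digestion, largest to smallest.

1820, 1189, 643, 157 bp

Circular molecule, 4 cuts → 4 fragments:
  1173 − 530 = 643 bp
  1330 − 1173 = 157 bp
  3150 − 1330 = 1820 bp
  wrap: 3809 − 3150 + 530 = 1189 bp
Sorted largest to smallest: 1820, 1189, 643, 157 bp.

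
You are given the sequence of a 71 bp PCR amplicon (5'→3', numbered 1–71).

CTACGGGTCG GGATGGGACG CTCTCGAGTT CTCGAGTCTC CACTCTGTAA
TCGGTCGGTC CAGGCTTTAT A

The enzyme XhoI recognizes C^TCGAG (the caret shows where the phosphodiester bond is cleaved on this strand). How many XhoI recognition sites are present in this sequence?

CTCGAG occurs starting at positions 23, 31.
XhoI cuts at 2 sites.

2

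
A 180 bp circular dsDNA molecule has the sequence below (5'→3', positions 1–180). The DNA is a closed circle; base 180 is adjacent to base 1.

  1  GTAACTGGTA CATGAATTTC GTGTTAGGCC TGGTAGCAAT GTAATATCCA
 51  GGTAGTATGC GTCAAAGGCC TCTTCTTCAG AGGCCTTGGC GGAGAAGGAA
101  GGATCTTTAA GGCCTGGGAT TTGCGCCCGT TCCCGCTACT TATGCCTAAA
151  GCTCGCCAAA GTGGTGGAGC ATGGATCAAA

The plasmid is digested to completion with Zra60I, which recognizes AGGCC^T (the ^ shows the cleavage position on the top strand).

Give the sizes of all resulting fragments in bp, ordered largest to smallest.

Zra60I sites (AGGCCT) start at positions 26, 66, 81, 110.
Zra60I cuts after base 5 of each site (before the last base), so after positions 30, 70, 85, 114.
Circular molecule, 4 cuts → 4 fragments:
  31–70 → 40 bp
  71–85 → 15 bp
  86–114 → 29 bp
  115–180 then 1–30 → 66 + 30 = 96 bp
Sorted largest to smallest: 96, 40, 29, 15 bp.

96, 40, 29, 15 bp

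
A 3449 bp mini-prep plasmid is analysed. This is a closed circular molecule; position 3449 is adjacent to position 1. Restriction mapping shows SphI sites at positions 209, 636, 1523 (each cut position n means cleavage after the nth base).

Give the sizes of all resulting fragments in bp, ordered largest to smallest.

2135, 887, 427 bp

Circular molecule, 3 cuts → 3 fragments:
  636 − 209 = 427 bp
  1523 − 636 = 887 bp
  wrap: 3449 − 1523 + 209 = 2135 bp
Sorted largest to smallest: 2135, 887, 427 bp.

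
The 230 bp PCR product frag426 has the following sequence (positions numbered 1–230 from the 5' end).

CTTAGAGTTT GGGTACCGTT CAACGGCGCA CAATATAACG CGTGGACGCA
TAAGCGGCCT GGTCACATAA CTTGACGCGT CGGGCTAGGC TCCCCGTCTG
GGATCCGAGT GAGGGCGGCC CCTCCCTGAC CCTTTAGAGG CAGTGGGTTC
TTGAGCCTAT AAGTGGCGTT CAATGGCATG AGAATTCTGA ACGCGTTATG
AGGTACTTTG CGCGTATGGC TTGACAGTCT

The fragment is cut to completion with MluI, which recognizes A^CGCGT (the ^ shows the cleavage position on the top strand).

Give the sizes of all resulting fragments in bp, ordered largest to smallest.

MluI sites (ACGCGT) start at positions 38, 75, 191.
MluI cuts after the first base of each site, so after positions 38, 75, 191.
Linear molecule, 3 cuts → 4 fragments:
  1–38 → 38 bp
  39–75 → 37 bp
  76–191 → 116 bp
  192–230 → 39 bp
Sorted largest to smallest: 116, 39, 38, 37 bp.

116, 39, 38, 37 bp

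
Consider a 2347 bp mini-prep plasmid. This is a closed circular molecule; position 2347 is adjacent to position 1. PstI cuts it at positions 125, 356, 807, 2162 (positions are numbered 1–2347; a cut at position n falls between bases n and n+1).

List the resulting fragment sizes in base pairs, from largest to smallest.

Circular molecule, 4 cuts → 4 fragments:
  356 − 125 = 231 bp
  807 − 356 = 451 bp
  2162 − 807 = 1355 bp
  wrap: 2347 − 2162 + 125 = 310 bp
Sorted largest to smallest: 1355, 451, 310, 231 bp.

1355, 451, 310, 231 bp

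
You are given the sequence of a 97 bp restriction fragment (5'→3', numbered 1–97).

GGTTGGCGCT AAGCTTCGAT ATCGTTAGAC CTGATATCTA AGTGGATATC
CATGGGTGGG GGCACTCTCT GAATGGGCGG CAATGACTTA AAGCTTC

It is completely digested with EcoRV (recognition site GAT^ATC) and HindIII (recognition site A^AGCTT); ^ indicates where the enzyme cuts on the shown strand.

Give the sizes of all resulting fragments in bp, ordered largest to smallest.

44, 15, 12, 11, 9, 6 bp

EcoRV sites (GATATC) start at positions 18, 33, 45.
EcoRV cuts after base 3 of each site, so after positions 20, 35, 47.
HindIII sites (AAGCTT) start at positions 11, 91.
HindIII cuts after the first base of each site, so after positions 11, 91.
Combined cut positions: 11, 20, 35, 47, 91.
Linear molecule, 5 cuts → 6 fragments:
  1–11 → 11 bp
  12–20 → 9 bp
  21–35 → 15 bp
  36–47 → 12 bp
  48–91 → 44 bp
  92–97 → 6 bp
Sorted largest to smallest: 44, 15, 12, 11, 9, 6 bp.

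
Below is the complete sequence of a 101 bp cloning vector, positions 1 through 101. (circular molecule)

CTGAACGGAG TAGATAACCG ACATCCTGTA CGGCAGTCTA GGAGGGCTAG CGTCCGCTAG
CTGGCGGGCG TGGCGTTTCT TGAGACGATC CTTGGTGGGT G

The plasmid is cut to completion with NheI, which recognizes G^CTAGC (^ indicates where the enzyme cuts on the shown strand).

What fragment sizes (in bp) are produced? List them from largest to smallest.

91, 10 bp

NheI sites (GCTAGC) start at positions 46, 56.
NheI cuts after the first base of each site, so after positions 46, 56.
Circular molecule, 2 cuts → 2 fragments:
  47–56 → 10 bp
  57–101 then 1–46 → 45 + 46 = 91 bp
Sorted largest to smallest: 91, 10 bp.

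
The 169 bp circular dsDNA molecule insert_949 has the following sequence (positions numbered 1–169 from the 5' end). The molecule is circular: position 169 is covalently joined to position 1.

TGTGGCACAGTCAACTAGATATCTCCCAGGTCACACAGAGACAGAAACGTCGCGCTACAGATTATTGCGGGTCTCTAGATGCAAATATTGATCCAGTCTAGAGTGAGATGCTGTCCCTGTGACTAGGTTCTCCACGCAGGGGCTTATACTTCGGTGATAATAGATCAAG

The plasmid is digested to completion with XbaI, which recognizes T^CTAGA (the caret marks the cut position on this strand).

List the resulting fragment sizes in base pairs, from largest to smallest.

146, 23 bp

XbaI sites (TCTAGA) start at positions 74, 97.
XbaI cuts after the first base of each site, so after positions 74, 97.
Circular molecule, 2 cuts → 2 fragments:
  75–97 → 23 bp
  98–169 then 1–74 → 72 + 74 = 146 bp
Sorted largest to smallest: 146, 23 bp.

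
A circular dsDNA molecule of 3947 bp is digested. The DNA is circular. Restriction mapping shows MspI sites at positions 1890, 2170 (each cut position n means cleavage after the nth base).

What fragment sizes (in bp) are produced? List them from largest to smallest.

Circular molecule, 2 cuts → 2 fragments:
  2170 − 1890 = 280 bp
  wrap: 3947 − 2170 + 1890 = 3667 bp
Sorted largest to smallest: 3667, 280 bp.

3667, 280 bp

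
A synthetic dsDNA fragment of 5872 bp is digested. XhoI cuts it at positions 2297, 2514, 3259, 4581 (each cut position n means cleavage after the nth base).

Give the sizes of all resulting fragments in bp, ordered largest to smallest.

Linear molecule, 4 cuts → 5 fragments:
  2297 − 0 = 2297 bp
  2514 − 2297 = 217 bp
  3259 − 2514 = 745 bp
  4581 − 3259 = 1322 bp
  5872 − 4581 = 1291 bp
Sorted largest to smallest: 2297, 1322, 1291, 745, 217 bp.

2297, 1322, 1291, 745, 217 bp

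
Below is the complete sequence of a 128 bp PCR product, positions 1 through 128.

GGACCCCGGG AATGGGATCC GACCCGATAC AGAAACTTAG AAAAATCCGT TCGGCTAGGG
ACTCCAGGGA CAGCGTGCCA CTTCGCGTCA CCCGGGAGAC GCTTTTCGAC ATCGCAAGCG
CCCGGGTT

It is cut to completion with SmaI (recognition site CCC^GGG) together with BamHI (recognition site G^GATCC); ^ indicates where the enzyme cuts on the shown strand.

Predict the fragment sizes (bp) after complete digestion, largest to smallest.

SmaI sites (CCCGGG) start at positions 5, 91, 121.
SmaI cuts after base 3 of each site, so after positions 7, 93, 123.
The BamHI site (GGATCC) starts at position 15.
BamHI cuts after the first base of each site, so after position 15.
Combined cut positions: 7, 15, 93, 123.
Linear molecule, 4 cuts → 5 fragments:
  1–7 → 7 bp
  8–15 → 8 bp
  16–93 → 78 bp
  94–123 → 30 bp
  124–128 → 5 bp
Sorted largest to smallest: 78, 30, 8, 7, 5 bp.

78, 30, 8, 7, 5 bp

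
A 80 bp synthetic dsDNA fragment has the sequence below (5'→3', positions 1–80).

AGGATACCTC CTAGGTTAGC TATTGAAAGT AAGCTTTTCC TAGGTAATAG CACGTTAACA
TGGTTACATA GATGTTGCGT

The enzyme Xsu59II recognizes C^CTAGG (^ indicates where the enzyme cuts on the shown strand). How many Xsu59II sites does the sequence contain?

CCTAGG occurs starting at positions 10, 39.
Xsu59II cuts at 2 sites.

2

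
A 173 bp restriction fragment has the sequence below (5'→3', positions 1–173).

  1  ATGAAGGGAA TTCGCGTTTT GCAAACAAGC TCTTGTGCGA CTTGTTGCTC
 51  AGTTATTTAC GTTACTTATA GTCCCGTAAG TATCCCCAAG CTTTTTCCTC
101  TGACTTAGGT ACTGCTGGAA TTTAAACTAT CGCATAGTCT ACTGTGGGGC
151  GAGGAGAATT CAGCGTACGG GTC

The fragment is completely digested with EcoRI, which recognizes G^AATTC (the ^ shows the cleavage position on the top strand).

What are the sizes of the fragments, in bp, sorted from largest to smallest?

EcoRI sites (GAATTC) start at positions 8, 156.
EcoRI cuts after the first base of each site, so after positions 8, 156.
Linear molecule, 2 cuts → 3 fragments:
  1–8 → 8 bp
  9–156 → 148 bp
  157–173 → 17 bp
Sorted largest to smallest: 148, 17, 8 bp.

148, 17, 8 bp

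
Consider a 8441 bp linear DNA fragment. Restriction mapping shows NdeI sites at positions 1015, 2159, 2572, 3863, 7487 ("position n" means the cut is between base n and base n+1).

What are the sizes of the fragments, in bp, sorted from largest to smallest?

Linear molecule, 5 cuts → 6 fragments:
  1015 − 0 = 1015 bp
  2159 − 1015 = 1144 bp
  2572 − 2159 = 413 bp
  3863 − 2572 = 1291 bp
  7487 − 3863 = 3624 bp
  8441 − 7487 = 954 bp
Sorted largest to smallest: 3624, 1291, 1144, 1015, 954, 413 bp.

3624, 1291, 1144, 1015, 954, 413 bp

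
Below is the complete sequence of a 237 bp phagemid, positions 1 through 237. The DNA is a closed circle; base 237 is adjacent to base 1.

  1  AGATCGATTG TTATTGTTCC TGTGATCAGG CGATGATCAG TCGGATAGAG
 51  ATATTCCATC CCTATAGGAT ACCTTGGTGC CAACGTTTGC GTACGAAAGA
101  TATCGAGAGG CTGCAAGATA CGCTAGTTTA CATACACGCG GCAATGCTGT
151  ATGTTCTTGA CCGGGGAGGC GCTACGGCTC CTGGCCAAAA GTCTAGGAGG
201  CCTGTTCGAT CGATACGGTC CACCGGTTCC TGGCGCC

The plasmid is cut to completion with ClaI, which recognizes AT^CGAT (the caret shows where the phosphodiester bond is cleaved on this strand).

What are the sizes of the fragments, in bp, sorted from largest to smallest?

ClaI sites (ATCGAT) start at positions 3, 209.
ClaI cuts after base 2 of each site, so after positions 4, 210.
Circular molecule, 2 cuts → 2 fragments:
  5–210 → 206 bp
  211–237 then 1–4 → 27 + 4 = 31 bp
Sorted largest to smallest: 206, 31 bp.

206, 31 bp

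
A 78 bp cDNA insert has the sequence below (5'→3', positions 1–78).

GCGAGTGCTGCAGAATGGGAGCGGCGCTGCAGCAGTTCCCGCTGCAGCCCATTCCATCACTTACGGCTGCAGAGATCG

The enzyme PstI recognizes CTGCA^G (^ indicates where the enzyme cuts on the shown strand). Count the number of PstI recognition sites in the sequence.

CTGCAG occurs starting at positions 8, 27, 42, 67.
PstI cuts at 4 sites.

4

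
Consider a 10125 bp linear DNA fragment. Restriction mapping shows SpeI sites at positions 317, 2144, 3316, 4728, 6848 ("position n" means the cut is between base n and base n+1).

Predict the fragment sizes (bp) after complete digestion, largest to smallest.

3277, 2120, 1827, 1412, 1172, 317 bp

Linear molecule, 5 cuts → 6 fragments:
  317 − 0 = 317 bp
  2144 − 317 = 1827 bp
  3316 − 2144 = 1172 bp
  4728 − 3316 = 1412 bp
  6848 − 4728 = 2120 bp
  10125 − 6848 = 3277 bp
Sorted largest to smallest: 3277, 2120, 1827, 1412, 1172, 317 bp.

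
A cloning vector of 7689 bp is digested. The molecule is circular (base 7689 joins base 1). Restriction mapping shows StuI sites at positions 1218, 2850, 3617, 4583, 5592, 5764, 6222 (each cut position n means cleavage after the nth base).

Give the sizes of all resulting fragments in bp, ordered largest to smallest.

Circular molecule, 7 cuts → 7 fragments:
  2850 − 1218 = 1632 bp
  3617 − 2850 = 767 bp
  4583 − 3617 = 966 bp
  5592 − 4583 = 1009 bp
  5764 − 5592 = 172 bp
  6222 − 5764 = 458 bp
  wrap: 7689 − 6222 + 1218 = 2685 bp
Sorted largest to smallest: 2685, 1632, 1009, 966, 767, 458, 172 bp.

2685, 1632, 1009, 966, 767, 458, 172 bp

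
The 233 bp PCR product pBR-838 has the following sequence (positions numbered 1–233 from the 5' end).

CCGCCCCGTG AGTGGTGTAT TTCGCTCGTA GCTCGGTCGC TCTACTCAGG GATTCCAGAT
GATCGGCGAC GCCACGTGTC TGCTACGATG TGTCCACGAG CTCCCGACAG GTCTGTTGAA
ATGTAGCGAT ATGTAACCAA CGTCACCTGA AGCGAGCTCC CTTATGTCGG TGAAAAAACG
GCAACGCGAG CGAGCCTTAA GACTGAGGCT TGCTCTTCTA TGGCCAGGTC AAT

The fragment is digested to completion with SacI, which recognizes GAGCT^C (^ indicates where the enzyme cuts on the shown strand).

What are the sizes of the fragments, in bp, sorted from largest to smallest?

102, 75, 56 bp

SacI sites (GAGCTC) start at positions 98, 154.
SacI cuts after base 5 of each site (before the last base), so after positions 102, 158.
Linear molecule, 2 cuts → 3 fragments:
  1–102 → 102 bp
  103–158 → 56 bp
  159–233 → 75 bp
Sorted largest to smallest: 102, 75, 56 bp.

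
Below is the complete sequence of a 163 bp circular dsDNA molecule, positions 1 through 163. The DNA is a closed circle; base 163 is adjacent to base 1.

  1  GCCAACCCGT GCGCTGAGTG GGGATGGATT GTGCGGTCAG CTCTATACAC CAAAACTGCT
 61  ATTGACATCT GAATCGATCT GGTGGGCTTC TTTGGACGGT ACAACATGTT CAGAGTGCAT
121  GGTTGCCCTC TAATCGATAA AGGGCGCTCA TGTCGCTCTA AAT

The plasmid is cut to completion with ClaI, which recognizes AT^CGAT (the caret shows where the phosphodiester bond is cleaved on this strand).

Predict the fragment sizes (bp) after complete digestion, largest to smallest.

ClaI sites (ATCGAT) start at positions 73, 133.
ClaI cuts after base 2 of each site, so after positions 74, 134.
Circular molecule, 2 cuts → 2 fragments:
  75–134 → 60 bp
  135–163 then 1–74 → 29 + 74 = 103 bp
Sorted largest to smallest: 103, 60 bp.

103, 60 bp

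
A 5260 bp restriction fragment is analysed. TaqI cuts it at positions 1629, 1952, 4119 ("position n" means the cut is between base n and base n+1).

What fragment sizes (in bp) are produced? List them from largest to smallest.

Linear molecule, 3 cuts → 4 fragments:
  1629 − 0 = 1629 bp
  1952 − 1629 = 323 bp
  4119 − 1952 = 2167 bp
  5260 − 4119 = 1141 bp
Sorted largest to smallest: 2167, 1629, 1141, 323 bp.

2167, 1629, 1141, 323 bp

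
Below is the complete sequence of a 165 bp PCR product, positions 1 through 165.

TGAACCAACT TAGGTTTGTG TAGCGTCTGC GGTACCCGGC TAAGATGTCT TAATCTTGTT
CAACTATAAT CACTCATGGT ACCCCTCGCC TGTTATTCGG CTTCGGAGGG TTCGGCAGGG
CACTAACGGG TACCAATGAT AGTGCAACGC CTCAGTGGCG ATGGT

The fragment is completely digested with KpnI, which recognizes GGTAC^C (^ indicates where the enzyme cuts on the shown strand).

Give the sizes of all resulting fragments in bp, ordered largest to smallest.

KpnI sites (GGTACC) start at positions 31, 78, 129.
KpnI cuts after base 5 of each site (before the last base), so after positions 35, 82, 133.
Linear molecule, 3 cuts → 4 fragments:
  1–35 → 35 bp
  36–82 → 47 bp
  83–133 → 51 bp
  134–165 → 32 bp
Sorted largest to smallest: 51, 47, 35, 32 bp.

51, 47, 35, 32 bp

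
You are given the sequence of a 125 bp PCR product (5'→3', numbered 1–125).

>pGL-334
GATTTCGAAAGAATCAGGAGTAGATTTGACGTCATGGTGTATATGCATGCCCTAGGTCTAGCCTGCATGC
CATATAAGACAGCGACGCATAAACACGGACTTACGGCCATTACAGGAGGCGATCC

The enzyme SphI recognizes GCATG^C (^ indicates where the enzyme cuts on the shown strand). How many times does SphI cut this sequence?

2

GCATGC occurs starting at positions 45, 65.
SphI cuts at 2 sites.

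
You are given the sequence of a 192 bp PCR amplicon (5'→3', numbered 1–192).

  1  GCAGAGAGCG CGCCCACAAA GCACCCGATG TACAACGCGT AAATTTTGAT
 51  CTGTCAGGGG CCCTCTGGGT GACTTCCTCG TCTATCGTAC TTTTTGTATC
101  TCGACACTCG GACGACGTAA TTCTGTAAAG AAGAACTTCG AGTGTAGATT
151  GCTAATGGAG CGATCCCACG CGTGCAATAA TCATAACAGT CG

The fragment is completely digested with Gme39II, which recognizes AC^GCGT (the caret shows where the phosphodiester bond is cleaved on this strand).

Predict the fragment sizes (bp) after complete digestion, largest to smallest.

133, 36, 23 bp

Gme39II sites (ACGCGT) start at positions 35, 168.
Gme39II cuts after base 2 of each site, so after positions 36, 169.
Linear molecule, 2 cuts → 3 fragments:
  1–36 → 36 bp
  37–169 → 133 bp
  170–192 → 23 bp
Sorted largest to smallest: 133, 36, 23 bp.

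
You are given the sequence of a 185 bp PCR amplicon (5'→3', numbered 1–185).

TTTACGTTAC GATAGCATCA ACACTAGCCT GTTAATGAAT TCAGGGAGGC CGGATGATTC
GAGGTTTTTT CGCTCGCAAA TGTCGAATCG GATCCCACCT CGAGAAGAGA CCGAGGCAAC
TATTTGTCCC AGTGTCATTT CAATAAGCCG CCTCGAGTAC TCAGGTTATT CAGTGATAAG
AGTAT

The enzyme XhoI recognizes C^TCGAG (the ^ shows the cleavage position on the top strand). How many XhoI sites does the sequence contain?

CTCGAG occurs starting at positions 99, 152.
XhoI cuts at 2 sites.

2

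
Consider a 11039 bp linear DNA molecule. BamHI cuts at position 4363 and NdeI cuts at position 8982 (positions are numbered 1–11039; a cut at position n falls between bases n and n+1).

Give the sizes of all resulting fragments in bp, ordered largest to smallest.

Combined cut positions (sorted): 4363, 8982.
Linear molecule, 2 cuts → 3 fragments:
  4363 − 0 = 4363 bp
  8982 − 4363 = 4619 bp
  11039 − 8982 = 2057 bp
Sorted largest to smallest: 4619, 4363, 2057 bp.

4619, 4363, 2057 bp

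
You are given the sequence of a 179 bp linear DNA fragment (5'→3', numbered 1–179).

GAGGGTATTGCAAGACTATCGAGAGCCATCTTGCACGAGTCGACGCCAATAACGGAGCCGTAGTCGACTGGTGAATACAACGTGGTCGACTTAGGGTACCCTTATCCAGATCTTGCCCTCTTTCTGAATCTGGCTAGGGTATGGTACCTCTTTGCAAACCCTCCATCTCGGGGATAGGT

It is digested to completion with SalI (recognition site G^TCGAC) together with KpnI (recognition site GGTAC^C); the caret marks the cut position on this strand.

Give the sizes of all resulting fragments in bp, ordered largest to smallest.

48, 39, 32, 24, 22, 14 bp

SalI sites (GTCGAC) start at positions 39, 63, 85.
SalI cuts after the first base of each site, so after positions 39, 63, 85.
KpnI sites (GGTACC) start at positions 95, 143.
KpnI cuts after base 5 of each site (before the last base), so after positions 99, 147.
Combined cut positions: 39, 63, 85, 99, 147.
Linear molecule, 5 cuts → 6 fragments:
  1–39 → 39 bp
  40–63 → 24 bp
  64–85 → 22 bp
  86–99 → 14 bp
  100–147 → 48 bp
  148–179 → 32 bp
Sorted largest to smallest: 48, 39, 32, 24, 22, 14 bp.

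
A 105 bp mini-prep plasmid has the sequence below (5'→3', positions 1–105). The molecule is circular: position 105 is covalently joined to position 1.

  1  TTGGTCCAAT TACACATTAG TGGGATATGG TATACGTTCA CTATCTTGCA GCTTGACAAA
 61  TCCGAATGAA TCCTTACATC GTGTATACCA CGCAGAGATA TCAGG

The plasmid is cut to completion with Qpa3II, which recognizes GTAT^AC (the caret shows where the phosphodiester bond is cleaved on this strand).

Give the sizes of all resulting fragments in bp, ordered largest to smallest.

Qpa3II sites (GTATAC) start at positions 30, 83.
Qpa3II cuts after base 4 of each site, so after positions 33, 86.
Circular molecule, 2 cuts → 2 fragments:
  34–86 → 53 bp
  87–105 then 1–33 → 19 + 33 = 52 bp
Sorted largest to smallest: 53, 52 bp.

53, 52 bp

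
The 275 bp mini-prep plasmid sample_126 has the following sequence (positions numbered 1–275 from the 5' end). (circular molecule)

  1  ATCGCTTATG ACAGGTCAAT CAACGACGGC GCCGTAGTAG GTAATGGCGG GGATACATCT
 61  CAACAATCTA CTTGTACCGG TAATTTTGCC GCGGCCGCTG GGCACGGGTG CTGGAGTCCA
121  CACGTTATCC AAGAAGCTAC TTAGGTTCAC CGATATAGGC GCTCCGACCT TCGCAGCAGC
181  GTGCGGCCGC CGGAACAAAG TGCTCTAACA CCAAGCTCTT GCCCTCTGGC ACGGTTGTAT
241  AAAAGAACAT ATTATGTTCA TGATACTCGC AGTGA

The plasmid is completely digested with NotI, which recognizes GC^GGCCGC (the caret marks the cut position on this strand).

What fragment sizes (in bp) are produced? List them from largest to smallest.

183, 92 bp

NotI sites (GCGGCCGC) start at positions 91, 183.
NotI cuts after base 2 of each site, so after positions 92, 184.
Circular molecule, 2 cuts → 2 fragments:
  93–184 → 92 bp
  185–275 then 1–92 → 91 + 92 = 183 bp
Sorted largest to smallest: 183, 92 bp.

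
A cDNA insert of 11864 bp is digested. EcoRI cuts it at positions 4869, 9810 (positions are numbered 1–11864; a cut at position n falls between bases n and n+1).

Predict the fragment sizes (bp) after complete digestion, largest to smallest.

4941, 4869, 2054 bp

Linear molecule, 2 cuts → 3 fragments:
  4869 − 0 = 4869 bp
  9810 − 4869 = 4941 bp
  11864 − 9810 = 2054 bp
Sorted largest to smallest: 4941, 4869, 2054 bp.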